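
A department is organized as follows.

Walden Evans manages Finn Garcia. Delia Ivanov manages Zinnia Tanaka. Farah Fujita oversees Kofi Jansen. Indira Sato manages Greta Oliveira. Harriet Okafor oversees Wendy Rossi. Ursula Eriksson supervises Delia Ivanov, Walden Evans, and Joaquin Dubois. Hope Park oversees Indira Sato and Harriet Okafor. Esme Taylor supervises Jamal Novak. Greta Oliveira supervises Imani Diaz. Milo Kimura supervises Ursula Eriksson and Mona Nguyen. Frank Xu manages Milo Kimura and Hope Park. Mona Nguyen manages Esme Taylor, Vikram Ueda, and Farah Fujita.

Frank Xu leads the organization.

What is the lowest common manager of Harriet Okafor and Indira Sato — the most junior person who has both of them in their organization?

Hope Park

Harriet Okafor's chain of managers is Hope Park, Frank Xu. Indira Sato's chain of managers is Hope Park, Frank Xu. The first manager that appears in both chains is Hope Park.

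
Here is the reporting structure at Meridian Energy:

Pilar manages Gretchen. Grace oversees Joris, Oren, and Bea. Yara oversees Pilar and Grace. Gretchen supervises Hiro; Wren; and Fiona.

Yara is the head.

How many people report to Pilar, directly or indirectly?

4

Pilar directly manages Gretchen. Under Gretchen: Fiona, Wren, Hiro (3). That's 4 in total.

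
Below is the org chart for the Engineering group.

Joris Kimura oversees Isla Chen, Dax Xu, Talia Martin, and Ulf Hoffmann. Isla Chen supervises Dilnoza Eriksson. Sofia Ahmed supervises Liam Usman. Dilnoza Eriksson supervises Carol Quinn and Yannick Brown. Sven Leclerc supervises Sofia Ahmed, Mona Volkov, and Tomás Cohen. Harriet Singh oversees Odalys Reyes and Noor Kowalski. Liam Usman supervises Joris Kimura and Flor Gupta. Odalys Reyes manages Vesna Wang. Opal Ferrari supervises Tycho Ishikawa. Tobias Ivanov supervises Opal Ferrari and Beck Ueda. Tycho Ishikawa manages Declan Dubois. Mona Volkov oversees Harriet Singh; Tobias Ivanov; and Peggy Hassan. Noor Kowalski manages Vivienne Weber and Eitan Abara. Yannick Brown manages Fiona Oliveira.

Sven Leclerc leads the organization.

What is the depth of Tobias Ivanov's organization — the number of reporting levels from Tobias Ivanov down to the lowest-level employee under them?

3

The longest chain under Tobias Ivanov runs Tobias Ivanov → Opal Ferrari → Tycho Ishikawa → Declan Dubois, which is 3 levels below Tobias Ivanov.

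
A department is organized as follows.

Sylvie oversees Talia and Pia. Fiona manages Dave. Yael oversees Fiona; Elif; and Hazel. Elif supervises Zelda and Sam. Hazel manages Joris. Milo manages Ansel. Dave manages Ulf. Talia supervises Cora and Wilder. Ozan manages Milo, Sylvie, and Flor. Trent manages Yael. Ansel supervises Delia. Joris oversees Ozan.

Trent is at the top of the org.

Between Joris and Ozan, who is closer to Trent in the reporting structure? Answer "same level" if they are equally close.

Joris is 3 levels below Trent; Ozan is 4. Joris is higher.

Joris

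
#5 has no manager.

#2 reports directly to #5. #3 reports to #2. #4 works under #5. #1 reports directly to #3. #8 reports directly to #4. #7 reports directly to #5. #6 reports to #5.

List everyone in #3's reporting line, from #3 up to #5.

#3 reports to #2. #2 reports to #5. #5 is at the top.

#3 -> #2 -> #5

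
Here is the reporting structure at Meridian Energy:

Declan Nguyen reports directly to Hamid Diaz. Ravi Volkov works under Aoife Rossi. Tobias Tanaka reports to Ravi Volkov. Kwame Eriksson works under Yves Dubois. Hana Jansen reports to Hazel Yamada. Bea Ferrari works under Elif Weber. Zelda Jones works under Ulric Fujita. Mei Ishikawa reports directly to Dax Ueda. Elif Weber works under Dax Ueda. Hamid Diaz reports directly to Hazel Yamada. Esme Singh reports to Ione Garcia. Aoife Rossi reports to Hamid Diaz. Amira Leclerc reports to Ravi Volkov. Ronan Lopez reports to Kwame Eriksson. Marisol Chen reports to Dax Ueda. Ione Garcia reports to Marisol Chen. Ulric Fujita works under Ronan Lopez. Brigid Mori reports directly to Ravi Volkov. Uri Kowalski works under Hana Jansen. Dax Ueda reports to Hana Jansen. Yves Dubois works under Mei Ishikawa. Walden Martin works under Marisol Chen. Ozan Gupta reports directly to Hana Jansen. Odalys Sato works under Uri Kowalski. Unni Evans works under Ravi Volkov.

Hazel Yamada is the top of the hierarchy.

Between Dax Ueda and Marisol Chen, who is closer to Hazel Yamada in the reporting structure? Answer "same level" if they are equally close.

Dax Ueda

Dax Ueda is 2 levels below Hazel Yamada; Marisol Chen is 3. Dax Ueda is higher.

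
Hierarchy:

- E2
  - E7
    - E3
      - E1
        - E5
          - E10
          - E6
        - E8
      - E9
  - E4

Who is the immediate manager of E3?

E7

E3 reports directly to E7.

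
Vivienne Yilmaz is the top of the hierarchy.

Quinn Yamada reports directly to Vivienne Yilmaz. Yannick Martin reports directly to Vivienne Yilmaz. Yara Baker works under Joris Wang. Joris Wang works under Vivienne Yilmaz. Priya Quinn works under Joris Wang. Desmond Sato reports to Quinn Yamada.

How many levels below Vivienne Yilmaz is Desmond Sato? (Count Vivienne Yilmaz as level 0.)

2

Chain from Desmond Sato up to Vivienne Yilmaz: Desmond Sato → Quinn Yamada → Vivienne Yilmaz. That is 2 steps up, so Desmond Sato is 2 levels below Vivienne Yilmaz.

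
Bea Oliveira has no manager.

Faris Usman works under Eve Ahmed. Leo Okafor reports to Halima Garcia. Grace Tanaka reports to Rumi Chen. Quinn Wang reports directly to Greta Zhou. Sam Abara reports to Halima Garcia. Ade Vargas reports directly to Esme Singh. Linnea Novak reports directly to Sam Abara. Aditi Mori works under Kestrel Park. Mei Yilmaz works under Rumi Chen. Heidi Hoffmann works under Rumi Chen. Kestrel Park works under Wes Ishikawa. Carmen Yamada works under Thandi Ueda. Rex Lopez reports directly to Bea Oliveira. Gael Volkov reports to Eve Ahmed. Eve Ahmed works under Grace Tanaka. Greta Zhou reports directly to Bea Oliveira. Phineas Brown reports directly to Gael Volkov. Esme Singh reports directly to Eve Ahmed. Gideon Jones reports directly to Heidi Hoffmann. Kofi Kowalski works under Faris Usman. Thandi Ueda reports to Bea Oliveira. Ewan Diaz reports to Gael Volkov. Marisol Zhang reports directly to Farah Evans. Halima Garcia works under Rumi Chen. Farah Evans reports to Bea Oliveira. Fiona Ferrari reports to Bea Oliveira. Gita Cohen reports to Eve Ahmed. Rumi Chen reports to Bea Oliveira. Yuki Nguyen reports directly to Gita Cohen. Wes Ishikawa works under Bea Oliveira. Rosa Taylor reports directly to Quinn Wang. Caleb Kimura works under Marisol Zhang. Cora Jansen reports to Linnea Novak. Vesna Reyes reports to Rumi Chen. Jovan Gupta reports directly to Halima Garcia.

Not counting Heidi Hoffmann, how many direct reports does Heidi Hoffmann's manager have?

4

Heidi Hoffmann reports to Rumi Chen. Rumi Chen's other direct reports are Halima Garcia, Grace Tanaka, Mei Yilmaz, Vesna Reyes — 4 peers.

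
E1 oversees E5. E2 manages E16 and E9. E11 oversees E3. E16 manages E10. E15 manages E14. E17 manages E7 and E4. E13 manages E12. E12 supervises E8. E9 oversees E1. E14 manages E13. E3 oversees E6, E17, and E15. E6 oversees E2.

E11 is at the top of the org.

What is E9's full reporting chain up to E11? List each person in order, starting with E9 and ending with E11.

E9 -> E2 -> E6 -> E3 -> E11

E9 reports to E2. E2 reports to E6. E6 reports to E3. E3 reports to E11. E11 is at the top.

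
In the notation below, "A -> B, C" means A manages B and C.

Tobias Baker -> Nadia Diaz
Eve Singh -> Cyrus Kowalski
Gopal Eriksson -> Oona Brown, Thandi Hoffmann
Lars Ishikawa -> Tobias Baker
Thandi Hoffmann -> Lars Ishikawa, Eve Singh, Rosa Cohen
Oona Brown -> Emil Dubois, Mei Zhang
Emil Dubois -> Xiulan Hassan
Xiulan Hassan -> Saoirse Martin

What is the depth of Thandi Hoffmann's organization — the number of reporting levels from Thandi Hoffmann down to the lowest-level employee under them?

The longest chain under Thandi Hoffmann runs Thandi Hoffmann → Lars Ishikawa → Tobias Baker → Nadia Diaz, which is 3 levels below Thandi Hoffmann.

3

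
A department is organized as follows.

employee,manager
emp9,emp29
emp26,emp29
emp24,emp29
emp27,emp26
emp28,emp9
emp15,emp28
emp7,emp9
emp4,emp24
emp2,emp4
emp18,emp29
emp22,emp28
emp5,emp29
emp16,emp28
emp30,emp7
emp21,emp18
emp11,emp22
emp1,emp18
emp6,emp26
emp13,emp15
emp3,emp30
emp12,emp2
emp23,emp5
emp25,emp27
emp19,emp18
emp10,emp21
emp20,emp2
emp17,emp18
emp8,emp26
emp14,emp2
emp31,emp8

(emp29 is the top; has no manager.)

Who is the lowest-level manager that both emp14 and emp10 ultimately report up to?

emp29

emp14's chain of managers is emp2, emp4, emp24, emp29. emp10's chain of managers is emp21, emp18, emp29. The first manager that appears in both chains is emp29.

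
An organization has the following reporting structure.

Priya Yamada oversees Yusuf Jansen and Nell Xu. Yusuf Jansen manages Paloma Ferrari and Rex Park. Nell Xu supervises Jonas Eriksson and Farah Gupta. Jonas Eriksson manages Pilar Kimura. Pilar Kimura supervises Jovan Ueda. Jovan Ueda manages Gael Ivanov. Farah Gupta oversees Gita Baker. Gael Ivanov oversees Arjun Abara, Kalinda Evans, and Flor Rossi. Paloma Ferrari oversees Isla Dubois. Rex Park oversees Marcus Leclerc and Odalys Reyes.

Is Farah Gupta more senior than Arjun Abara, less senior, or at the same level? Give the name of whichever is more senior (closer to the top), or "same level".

Farah Gupta is 2 levels below Priya Yamada; Arjun Abara is 6. Farah Gupta is higher.

Farah Gupta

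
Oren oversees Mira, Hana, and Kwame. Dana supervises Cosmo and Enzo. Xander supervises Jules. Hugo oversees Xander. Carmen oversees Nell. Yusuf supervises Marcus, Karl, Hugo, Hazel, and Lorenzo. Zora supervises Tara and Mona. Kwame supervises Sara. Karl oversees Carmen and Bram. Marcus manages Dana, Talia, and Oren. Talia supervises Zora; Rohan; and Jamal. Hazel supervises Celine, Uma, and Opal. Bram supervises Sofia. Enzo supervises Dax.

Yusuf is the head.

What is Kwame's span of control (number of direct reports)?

Kwame directly manages Sara. That is 1 direct report.

1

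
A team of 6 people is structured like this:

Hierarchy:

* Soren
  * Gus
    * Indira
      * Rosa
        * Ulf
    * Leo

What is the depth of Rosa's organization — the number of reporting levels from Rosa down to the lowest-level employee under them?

1

The longest chain under Rosa runs Rosa → Ulf, which is 1 level below Rosa.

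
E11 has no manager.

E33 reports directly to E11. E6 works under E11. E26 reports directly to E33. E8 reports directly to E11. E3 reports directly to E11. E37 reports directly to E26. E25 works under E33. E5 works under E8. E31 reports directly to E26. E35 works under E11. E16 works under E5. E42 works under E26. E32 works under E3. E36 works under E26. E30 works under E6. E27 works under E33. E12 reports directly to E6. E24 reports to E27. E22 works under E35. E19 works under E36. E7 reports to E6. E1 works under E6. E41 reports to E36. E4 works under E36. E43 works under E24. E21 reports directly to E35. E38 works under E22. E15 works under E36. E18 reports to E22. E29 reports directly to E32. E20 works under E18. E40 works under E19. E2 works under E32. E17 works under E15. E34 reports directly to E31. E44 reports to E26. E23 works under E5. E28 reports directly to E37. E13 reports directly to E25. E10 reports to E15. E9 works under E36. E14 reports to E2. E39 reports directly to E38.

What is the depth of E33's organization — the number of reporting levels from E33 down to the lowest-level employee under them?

The longest chain under E33 runs E33 → E26 → E36 → E15 → E10, which is 4 levels below E33.

4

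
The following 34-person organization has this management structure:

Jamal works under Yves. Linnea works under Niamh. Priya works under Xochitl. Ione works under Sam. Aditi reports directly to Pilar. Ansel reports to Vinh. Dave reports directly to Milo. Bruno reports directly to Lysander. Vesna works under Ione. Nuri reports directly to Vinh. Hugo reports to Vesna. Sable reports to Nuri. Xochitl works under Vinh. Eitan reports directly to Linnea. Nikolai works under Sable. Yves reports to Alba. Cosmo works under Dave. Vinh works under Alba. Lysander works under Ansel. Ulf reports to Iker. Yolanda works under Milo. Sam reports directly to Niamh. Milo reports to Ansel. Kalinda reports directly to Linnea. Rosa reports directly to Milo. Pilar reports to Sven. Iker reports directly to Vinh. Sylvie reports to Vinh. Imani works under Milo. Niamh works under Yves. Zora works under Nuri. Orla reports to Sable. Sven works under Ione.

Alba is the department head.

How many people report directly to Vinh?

5

Vinh directly manages Ansel, Nuri, Iker, Xochitl, Sylvie. That is 5 direct reports.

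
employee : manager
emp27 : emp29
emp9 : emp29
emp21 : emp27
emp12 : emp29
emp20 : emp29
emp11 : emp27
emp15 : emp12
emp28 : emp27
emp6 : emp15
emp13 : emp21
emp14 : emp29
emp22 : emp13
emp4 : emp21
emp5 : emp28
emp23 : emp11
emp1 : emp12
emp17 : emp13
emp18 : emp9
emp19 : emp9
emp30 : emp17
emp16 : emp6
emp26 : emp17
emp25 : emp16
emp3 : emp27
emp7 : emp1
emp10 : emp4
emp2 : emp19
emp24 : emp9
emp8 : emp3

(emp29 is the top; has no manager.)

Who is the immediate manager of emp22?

emp13

emp22 reports directly to emp13.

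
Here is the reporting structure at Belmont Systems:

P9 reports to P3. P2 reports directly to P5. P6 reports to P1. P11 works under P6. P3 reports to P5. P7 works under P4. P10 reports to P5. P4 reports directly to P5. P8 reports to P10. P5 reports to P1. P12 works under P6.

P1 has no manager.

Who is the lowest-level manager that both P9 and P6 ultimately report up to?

P1

P9's chain of managers is P3, P5, P1. P6's chain of managers is P1. The first manager that appears in both chains is P1.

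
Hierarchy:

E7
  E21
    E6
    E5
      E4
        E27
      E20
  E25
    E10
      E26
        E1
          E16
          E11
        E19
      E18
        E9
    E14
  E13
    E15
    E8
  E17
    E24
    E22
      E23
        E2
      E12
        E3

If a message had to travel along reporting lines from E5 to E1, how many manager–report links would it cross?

E5 is 2 levels below E7, and E1 is 4 levels below E7 (their lowest common manager). The shortest path runs up from E5 to E7 and back down to E1: 2 + 4 = 6 links.

6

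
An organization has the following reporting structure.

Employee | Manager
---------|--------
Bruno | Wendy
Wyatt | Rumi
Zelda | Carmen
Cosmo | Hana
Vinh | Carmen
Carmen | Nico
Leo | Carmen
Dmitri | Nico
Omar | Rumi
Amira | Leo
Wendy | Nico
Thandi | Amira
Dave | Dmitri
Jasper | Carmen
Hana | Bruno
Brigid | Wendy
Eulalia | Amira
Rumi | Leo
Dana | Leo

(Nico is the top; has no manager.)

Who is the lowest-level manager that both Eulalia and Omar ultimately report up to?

Eulalia's chain of managers is Amira, Leo, Carmen, Nico. Omar's chain of managers is Rumi, Leo, Carmen, Nico. The first manager that appears in both chains is Leo.

Leo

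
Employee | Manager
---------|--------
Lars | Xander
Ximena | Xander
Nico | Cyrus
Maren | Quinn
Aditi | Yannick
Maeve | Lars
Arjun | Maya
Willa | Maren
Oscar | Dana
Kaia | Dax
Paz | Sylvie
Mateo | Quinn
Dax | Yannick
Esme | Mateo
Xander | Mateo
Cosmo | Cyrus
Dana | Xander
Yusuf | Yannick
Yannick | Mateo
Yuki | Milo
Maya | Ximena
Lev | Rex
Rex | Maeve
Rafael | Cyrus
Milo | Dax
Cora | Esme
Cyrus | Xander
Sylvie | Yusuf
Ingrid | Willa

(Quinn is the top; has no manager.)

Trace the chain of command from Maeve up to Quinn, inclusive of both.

Maeve -> Lars -> Xander -> Mateo -> Quinn

Maeve reports to Lars. Lars reports to Xander. Xander reports to Mateo. Mateo reports to Quinn. Quinn is at the top.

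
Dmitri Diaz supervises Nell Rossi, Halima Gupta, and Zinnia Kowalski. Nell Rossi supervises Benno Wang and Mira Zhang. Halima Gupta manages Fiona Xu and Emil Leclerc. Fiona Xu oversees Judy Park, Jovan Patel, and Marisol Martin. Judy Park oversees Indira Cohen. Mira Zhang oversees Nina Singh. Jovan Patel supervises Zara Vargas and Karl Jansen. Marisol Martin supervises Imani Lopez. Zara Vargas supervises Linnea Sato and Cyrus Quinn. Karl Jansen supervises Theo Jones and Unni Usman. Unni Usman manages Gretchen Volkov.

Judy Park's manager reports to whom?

Halima Gupta

Judy Park reports to Fiona Xu, and Fiona Xu reports to Halima Gupta. So Judy Park's skip-level manager is Halima Gupta.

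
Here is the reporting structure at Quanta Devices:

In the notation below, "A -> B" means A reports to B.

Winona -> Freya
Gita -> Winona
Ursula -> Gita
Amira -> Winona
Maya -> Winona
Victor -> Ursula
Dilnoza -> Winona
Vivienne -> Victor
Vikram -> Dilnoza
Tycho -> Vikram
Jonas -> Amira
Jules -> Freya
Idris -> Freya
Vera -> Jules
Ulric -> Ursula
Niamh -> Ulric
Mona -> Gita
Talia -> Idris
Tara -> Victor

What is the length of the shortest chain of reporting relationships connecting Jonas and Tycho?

Jonas is 2 levels below Winona, and Tycho is 3 levels below Winona (their lowest common manager). The shortest path runs up from Jonas to Winona and back down to Tycho: 2 + 3 = 5 links.

5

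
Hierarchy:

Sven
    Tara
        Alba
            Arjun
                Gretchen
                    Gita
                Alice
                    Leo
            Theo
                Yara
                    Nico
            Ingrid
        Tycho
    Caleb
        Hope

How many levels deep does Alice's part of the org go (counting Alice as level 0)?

The longest chain under Alice runs Alice → Leo, which is 1 level below Alice.

1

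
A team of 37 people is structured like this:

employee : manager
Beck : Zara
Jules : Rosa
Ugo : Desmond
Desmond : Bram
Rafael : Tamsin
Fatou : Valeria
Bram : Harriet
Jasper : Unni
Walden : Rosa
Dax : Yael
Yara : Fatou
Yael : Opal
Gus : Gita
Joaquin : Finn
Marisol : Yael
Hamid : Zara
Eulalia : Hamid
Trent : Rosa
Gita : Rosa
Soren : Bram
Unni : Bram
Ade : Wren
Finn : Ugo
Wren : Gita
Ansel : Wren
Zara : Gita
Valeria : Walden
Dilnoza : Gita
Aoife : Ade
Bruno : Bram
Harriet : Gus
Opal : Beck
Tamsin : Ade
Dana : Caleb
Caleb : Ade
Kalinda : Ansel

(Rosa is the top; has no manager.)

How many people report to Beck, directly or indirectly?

Beck directly manages Opal. Under Opal: Yael, Marisol, Dax (3). That's 4 in total.

4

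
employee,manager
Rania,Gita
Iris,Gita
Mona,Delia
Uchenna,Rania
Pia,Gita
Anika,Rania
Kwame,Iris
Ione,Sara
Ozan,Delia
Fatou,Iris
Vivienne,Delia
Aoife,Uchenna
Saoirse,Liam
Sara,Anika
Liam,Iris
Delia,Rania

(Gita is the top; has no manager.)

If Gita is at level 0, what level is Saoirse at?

Chain from Saoirse up to Gita: Saoirse → Liam → Iris → Gita. That is 3 steps up, so Saoirse is 3 levels below Gita.

3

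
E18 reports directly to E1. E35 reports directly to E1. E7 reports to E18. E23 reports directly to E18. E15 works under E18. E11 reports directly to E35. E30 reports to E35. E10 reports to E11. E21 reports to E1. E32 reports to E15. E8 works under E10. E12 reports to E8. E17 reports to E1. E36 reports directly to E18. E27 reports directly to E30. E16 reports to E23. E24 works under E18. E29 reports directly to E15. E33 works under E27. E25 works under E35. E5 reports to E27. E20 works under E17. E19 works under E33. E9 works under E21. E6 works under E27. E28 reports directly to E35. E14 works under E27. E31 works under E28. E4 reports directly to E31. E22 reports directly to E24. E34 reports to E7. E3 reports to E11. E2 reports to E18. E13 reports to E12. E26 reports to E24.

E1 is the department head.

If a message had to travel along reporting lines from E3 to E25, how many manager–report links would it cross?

E3 is 2 levels below E35, and E25 is 1 level below E35 (their lowest common manager). The shortest path runs up from E3 to E35 and back down to E25: 2 + 1 = 3 links.

3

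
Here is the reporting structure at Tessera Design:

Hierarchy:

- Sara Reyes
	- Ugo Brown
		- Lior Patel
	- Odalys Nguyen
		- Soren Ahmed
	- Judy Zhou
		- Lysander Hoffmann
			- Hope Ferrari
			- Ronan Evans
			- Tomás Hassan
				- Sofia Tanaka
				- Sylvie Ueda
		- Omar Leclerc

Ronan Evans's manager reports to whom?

Ronan Evans reports to Lysander Hoffmann, and Lysander Hoffmann reports to Judy Zhou. So Ronan Evans's skip-level manager is Judy Zhou.

Judy Zhou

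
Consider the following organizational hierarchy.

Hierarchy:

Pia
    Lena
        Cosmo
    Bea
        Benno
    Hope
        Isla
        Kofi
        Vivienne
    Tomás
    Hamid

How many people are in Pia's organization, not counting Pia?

Pia directly manages Lena, Bea, Hope, Tomás, Hamid. Under Lena: Cosmo (1). Under Bea: Benno (1). Under Hope: Vivienne, Kofi, Isla (3). Tomás has no reports. Hamid has no reports. So Pia's organization is 5 direct reports plus everyone under them: 2 + 2 + 4 + 1 + 1 = 10.

10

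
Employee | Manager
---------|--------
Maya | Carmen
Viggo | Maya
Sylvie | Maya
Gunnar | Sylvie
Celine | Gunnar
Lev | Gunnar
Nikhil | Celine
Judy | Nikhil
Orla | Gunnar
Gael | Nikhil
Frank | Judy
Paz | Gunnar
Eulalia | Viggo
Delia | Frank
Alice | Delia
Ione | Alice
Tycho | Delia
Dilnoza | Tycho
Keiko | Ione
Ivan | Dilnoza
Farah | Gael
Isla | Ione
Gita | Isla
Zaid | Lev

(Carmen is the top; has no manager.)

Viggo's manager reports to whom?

Viggo reports to Maya, and Maya reports to Carmen. So Viggo's skip-level manager is Carmen.

Carmen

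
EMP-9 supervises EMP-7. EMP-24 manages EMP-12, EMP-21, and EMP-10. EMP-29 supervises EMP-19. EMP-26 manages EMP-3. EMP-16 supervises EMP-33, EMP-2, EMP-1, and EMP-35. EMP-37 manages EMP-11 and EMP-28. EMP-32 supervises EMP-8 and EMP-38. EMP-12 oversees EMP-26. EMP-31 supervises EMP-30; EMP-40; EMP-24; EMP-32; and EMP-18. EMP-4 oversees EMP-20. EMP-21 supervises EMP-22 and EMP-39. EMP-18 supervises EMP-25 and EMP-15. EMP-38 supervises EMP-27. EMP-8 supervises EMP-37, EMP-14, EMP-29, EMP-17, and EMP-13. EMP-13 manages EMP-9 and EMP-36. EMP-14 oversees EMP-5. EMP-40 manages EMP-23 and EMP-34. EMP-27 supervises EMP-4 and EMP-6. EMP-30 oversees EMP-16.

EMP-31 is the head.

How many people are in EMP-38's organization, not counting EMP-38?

4

EMP-38 directly manages EMP-27. Under EMP-27: EMP-6, EMP-4, EMP-20 (3). That's 4 in total.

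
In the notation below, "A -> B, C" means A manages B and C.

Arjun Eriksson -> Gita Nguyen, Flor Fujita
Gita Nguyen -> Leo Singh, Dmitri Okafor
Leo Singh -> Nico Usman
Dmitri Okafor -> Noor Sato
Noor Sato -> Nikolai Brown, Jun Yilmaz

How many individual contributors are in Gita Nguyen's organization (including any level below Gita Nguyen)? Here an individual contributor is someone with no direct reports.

The people in Gita Nguyen's organization with no one reporting to them are Jun Yilmaz, Nikolai Brown, Nico Usman. That is 3.

3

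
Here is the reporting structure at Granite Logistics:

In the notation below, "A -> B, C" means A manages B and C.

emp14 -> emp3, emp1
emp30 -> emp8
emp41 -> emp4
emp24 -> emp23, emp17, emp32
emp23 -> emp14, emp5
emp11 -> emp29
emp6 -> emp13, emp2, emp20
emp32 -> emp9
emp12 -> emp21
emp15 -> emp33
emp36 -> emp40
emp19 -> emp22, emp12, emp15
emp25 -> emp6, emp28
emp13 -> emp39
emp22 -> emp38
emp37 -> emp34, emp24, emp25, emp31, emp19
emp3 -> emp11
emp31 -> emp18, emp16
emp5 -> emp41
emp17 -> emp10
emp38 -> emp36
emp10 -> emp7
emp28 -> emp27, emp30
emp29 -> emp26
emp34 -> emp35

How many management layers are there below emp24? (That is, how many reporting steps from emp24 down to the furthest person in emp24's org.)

The longest chain under emp24 runs emp24 → emp23 → emp14 → emp3 → emp11 → emp29 → emp26, which is 6 levels below emp24.

6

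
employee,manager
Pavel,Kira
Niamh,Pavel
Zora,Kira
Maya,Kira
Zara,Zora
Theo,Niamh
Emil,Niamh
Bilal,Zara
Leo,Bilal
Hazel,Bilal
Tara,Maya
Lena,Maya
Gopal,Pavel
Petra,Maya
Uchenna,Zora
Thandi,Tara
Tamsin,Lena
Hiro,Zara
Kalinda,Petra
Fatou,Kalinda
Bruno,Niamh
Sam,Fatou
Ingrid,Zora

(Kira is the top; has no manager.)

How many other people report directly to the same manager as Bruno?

2

Bruno reports to Niamh. Niamh's other direct reports are Theo, Emil — 2 peers.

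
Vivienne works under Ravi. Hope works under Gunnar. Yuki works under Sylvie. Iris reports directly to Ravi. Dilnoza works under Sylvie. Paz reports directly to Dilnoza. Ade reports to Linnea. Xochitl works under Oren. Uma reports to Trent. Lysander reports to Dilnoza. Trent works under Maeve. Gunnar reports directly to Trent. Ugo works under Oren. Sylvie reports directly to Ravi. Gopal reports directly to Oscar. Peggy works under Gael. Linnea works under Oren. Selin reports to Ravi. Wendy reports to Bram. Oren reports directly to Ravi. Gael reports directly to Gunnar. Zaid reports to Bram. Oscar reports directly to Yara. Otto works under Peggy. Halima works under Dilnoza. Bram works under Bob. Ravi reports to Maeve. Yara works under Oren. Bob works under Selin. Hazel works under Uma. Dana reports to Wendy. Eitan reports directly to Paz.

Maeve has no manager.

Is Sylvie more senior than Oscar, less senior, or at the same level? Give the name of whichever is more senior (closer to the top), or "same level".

Sylvie is 2 levels below Maeve; Oscar is 4. Sylvie is higher.

Sylvie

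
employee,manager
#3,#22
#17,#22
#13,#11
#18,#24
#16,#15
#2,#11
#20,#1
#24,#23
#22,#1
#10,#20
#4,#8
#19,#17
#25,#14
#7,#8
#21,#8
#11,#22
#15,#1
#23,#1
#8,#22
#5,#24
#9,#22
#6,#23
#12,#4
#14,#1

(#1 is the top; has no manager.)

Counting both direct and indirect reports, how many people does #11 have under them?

2

#11 directly manages #2, #13. #2 has no reports. #13 has no reports. So #11's organization is 2 direct reports plus everyone under them: 1 + 1 = 2.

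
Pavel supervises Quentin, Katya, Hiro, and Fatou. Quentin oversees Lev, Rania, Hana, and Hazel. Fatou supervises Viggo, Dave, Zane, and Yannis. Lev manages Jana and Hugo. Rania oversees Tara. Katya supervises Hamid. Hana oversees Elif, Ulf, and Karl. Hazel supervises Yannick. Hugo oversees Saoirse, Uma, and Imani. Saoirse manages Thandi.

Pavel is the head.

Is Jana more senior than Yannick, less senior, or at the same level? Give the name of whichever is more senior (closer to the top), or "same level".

same level

Both Jana and Yannick are 3 levels below Pavel.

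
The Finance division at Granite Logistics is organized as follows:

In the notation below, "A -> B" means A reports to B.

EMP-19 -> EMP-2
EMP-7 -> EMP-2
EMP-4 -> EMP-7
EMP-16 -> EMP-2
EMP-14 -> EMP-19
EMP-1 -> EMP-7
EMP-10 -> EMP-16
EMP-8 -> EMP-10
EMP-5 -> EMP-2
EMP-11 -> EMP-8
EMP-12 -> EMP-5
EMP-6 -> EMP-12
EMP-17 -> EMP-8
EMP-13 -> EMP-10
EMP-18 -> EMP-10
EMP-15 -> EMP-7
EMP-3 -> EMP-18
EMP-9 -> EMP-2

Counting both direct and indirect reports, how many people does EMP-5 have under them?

EMP-5 directly manages EMP-12. Under EMP-12: EMP-6 (1). That's 2 in total.

2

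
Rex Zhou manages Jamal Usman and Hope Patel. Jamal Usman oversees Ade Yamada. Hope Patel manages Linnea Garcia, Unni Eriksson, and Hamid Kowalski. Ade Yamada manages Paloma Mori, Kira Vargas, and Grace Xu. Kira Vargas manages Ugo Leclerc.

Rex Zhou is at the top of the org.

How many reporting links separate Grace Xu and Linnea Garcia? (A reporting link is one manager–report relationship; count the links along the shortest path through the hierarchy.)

5

Grace Xu is 3 levels below Rex Zhou, and Linnea Garcia is 2 levels below Rex Zhou (their lowest common manager). The shortest path runs up from Grace Xu to Rex Zhou and back down to Linnea Garcia: 3 + 2 = 5 links.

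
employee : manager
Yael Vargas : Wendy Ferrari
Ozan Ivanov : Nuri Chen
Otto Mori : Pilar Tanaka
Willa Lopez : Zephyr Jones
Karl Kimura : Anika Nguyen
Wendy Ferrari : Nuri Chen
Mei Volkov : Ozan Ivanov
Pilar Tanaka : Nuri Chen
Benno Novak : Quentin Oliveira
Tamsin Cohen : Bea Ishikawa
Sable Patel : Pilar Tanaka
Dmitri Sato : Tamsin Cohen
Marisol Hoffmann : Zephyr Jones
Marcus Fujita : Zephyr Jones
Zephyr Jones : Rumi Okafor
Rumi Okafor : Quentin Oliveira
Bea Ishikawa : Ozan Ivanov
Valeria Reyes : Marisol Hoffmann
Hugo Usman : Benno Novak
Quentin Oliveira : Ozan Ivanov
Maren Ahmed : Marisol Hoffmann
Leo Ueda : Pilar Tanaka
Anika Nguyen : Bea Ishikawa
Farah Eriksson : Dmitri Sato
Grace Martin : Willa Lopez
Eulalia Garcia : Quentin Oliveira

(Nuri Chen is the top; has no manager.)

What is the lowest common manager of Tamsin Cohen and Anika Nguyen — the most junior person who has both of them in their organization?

Bea Ishikawa

Tamsin Cohen's chain of managers is Bea Ishikawa, Ozan Ivanov, Nuri Chen. Anika Nguyen's chain of managers is Bea Ishikawa, Ozan Ivanov, Nuri Chen. The first manager that appears in both chains is Bea Ishikawa.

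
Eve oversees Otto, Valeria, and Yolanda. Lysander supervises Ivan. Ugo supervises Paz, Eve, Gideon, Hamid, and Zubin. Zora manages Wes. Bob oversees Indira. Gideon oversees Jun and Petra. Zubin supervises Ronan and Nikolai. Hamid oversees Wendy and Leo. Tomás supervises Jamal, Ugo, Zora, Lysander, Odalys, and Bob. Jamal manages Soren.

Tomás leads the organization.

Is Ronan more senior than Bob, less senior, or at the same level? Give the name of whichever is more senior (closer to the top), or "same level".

Bob

Ronan is 3 levels below Tomás; Bob is 1. Bob is higher.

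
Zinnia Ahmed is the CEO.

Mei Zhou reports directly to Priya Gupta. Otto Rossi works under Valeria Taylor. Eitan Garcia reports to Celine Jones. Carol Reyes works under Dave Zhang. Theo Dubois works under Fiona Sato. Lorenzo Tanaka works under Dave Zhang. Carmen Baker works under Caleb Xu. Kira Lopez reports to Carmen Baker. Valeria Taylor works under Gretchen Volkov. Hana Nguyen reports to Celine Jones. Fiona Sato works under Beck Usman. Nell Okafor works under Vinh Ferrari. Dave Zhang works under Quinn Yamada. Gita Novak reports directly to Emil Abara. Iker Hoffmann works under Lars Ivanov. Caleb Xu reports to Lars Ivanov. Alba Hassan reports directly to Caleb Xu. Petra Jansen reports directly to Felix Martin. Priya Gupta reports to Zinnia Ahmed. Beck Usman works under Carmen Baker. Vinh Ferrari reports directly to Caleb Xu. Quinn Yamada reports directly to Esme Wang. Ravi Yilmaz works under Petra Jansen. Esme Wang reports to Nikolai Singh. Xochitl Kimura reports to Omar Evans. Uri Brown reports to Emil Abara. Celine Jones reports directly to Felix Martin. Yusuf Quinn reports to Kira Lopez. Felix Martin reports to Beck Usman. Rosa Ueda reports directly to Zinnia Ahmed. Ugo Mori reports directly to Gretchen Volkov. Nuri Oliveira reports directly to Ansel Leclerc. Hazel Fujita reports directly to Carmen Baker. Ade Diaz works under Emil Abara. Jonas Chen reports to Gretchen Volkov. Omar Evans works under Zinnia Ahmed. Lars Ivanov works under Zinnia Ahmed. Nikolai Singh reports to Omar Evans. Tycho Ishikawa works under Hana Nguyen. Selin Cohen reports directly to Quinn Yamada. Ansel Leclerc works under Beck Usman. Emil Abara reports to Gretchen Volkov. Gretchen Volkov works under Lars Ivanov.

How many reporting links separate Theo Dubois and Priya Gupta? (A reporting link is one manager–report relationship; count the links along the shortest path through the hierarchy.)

7

Theo Dubois is 6 levels below Zinnia Ahmed, and Priya Gupta is 1 level below Zinnia Ahmed (their lowest common manager). The shortest path runs up from Theo Dubois to Zinnia Ahmed and back down to Priya Gupta: 6 + 1 = 7 links.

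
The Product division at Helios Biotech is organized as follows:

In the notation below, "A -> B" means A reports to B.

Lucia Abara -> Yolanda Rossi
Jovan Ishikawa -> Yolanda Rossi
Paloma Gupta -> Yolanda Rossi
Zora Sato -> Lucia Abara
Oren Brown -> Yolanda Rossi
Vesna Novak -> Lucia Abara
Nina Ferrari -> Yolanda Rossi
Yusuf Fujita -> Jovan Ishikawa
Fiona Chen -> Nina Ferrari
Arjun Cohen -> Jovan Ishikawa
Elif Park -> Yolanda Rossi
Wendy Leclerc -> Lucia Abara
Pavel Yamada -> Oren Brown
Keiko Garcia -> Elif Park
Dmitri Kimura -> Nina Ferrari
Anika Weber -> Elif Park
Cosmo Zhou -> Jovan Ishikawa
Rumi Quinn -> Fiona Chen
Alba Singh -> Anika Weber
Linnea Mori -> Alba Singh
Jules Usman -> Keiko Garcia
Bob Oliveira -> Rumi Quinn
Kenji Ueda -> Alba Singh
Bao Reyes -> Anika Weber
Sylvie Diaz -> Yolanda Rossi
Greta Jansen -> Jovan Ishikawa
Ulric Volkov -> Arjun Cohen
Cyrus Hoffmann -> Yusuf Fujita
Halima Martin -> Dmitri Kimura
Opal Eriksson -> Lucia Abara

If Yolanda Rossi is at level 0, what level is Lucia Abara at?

Chain from Lucia Abara up to Yolanda Rossi: Lucia Abara → Yolanda Rossi. That is 1 step up, so Lucia Abara is 1 level below Yolanda Rossi.

1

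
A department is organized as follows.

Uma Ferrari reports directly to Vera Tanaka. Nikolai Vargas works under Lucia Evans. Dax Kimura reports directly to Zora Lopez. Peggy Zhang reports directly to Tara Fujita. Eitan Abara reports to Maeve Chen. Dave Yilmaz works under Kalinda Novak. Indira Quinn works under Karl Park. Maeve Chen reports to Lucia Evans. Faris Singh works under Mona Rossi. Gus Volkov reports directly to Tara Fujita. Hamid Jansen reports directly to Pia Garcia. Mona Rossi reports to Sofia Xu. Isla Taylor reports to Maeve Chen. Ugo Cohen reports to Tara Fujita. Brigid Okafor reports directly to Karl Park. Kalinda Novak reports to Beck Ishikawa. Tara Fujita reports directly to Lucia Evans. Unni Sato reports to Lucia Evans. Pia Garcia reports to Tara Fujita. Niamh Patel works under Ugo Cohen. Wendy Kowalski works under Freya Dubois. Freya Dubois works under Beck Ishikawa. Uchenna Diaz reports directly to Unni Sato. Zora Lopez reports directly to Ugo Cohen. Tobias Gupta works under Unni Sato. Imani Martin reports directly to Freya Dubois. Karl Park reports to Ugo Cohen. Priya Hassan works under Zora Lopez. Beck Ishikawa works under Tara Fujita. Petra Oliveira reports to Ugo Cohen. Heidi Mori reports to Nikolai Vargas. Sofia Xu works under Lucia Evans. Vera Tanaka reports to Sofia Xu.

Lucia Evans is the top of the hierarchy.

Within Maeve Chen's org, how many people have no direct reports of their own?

2

The people in Maeve Chen's organization with no one reporting to them are Isla Taylor, Eitan Abara. That is 2.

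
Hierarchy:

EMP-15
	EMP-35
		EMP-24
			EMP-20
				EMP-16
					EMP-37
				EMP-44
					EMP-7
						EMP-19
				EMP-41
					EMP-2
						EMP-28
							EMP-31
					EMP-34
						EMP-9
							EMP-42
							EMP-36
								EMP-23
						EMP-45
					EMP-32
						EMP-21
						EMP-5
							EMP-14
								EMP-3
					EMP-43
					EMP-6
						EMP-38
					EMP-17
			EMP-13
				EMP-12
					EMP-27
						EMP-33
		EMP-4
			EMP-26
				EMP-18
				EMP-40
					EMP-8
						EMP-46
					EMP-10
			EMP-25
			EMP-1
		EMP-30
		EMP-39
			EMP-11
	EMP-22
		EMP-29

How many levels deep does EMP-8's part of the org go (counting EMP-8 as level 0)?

1

The longest chain under EMP-8 runs EMP-8 → EMP-46, which is 1 level below EMP-8.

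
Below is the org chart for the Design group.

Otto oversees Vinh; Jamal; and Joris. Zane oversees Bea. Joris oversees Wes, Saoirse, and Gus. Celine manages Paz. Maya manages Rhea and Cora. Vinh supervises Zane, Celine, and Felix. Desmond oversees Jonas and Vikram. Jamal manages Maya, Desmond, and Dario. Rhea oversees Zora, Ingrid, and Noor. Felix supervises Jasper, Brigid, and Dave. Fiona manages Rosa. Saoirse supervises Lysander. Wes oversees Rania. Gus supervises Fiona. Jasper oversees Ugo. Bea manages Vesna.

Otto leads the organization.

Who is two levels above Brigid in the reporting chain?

Brigid reports to Felix, and Felix reports to Vinh. So Brigid's skip-level manager is Vinh.

Vinh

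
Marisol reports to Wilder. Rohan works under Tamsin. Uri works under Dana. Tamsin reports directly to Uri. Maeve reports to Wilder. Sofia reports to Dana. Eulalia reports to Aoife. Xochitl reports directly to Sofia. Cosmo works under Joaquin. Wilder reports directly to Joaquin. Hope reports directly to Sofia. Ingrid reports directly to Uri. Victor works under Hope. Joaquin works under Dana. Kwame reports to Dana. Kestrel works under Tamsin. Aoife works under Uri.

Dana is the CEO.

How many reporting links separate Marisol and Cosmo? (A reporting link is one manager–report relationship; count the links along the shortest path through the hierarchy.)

Marisol is 2 levels below Joaquin, and Cosmo is 1 level below Joaquin (their lowest common manager). The shortest path runs up from Marisol to Joaquin and back down to Cosmo: 2 + 1 = 3 links.

3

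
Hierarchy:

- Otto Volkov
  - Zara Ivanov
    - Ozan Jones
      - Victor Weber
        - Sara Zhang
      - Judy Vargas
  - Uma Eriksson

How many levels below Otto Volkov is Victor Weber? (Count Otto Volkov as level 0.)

3

Chain from Victor Weber up to Otto Volkov: Victor Weber → Ozan Jones → Zara Ivanov → Otto Volkov. That is 3 steps up, so Victor Weber is 3 levels below Otto Volkov.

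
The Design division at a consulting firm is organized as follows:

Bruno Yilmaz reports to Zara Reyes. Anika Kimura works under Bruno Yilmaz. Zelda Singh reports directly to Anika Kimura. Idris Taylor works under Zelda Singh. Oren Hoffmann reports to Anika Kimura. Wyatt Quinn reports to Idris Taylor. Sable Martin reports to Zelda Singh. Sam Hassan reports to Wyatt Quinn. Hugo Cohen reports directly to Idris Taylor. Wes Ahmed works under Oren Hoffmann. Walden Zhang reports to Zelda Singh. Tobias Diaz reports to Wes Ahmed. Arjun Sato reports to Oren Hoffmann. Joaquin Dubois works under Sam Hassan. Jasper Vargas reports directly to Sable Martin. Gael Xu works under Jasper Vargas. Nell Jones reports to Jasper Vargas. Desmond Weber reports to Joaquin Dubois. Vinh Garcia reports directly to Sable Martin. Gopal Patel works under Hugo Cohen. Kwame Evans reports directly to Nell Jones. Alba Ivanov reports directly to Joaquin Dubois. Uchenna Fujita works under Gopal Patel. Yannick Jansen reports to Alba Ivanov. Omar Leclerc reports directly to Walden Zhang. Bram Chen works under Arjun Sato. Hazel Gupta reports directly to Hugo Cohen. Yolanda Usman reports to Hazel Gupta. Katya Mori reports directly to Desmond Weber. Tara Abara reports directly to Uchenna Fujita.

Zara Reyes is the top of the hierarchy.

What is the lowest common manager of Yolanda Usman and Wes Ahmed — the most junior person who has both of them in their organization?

Yolanda Usman's chain of managers is Hazel Gupta, Hugo Cohen, Idris Taylor, Zelda Singh, Anika Kimura, Bruno Yilmaz, Zara Reyes. Wes Ahmed's chain of managers is Oren Hoffmann, Anika Kimura, Bruno Yilmaz, Zara Reyes. The first manager that appears in both chains is Anika Kimura.

Anika Kimura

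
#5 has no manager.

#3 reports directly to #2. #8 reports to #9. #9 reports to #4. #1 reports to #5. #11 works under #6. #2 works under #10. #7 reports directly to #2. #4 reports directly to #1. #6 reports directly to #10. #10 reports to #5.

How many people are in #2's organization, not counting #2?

#2 directly manages #7, #3. #7 has no reports. #3 has no reports. So #2's organization is 2 direct reports plus everyone under them: 1 + 1 = 2.

2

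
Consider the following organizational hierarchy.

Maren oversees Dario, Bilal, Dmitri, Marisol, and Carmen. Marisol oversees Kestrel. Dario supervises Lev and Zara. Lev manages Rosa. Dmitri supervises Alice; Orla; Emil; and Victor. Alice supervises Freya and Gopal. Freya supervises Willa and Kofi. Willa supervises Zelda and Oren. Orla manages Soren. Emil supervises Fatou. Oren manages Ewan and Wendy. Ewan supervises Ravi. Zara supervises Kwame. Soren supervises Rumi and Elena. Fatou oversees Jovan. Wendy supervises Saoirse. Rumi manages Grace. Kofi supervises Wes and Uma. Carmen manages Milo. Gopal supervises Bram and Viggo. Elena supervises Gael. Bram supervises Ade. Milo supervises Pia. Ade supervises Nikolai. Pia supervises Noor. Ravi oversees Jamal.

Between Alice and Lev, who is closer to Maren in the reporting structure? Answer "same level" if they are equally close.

Both Alice and Lev are 2 levels below Maren.

same level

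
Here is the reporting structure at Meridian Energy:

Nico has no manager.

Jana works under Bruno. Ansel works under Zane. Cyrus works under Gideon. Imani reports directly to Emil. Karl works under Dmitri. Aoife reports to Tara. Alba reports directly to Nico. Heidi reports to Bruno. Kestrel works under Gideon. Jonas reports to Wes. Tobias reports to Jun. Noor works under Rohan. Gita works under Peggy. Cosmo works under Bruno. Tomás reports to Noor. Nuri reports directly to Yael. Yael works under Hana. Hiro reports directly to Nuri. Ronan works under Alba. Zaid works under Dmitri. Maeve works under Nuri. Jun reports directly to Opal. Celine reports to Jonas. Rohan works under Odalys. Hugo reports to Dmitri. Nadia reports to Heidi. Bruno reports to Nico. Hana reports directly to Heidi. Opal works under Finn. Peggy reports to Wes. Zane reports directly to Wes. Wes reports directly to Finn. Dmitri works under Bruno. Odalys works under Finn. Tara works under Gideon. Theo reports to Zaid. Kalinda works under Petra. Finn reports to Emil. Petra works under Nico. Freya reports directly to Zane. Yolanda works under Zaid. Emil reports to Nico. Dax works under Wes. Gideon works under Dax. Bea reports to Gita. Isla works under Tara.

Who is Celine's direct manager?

Celine reports directly to Jonas.

Jonas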